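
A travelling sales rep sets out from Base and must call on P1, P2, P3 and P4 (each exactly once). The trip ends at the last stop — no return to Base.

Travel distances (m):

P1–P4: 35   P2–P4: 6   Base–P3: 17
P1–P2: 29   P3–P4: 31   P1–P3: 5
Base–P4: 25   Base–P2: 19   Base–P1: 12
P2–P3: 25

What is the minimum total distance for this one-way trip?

There are 4! = 24 possible orderings.
Base→P1→P2→P3→P4: 12+29+25+31 = 97
Base→P1→P2→P4→P3: 12+29+6+31 = 78
Base→P1→P3→P2→P4: 12+5+25+6 = 48
Base→P1→P3→P4→P2: 12+5+31+6 = 54
Base→P1→P4→P2→P3: 12+35+6+25 = 78
Base→P1→P4→P3→P2: 12+35+31+25 = 103
Base→P2→P1→P3→P4: 19+29+5+31 = 84
Base→P2→P1→P4→P3: 19+29+35+31 = 114
Base→P2→P3→P1→P4: 19+25+5+35 = 84
Base→P2→P3→P4→P1: 19+25+31+35 = 110
Base→P2→P4→P1→P3: 19+6+35+5 = 65
Base→P2→P4→P3→P1: 19+6+31+5 = 61
Base→P3→P1→P2→P4: 17+5+29+6 = 57
Base→P3→P1→P4→P2: 17+5+35+6 = 63
… (10 more)
The minimum is 48.
One shortest path: Base → P1 → P3 → P2 → P4.

48 m — the minimum one-way total.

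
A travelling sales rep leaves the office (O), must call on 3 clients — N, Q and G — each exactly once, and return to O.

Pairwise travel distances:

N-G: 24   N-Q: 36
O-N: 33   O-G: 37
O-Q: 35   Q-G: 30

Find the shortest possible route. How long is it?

Shortest round trip = 122.

There are 3 distinct closed tours to check (reversals are equivalent).
O-N-Q-G-O: 33+36+30+37 = 136
O-N-G-Q-O: 33+24+30+35 = 122
O-Q-N-G-O: 35+36+24+37 = 132
The minimum is 122.
One optimal route: O → N → G → Q → O (or its reverse).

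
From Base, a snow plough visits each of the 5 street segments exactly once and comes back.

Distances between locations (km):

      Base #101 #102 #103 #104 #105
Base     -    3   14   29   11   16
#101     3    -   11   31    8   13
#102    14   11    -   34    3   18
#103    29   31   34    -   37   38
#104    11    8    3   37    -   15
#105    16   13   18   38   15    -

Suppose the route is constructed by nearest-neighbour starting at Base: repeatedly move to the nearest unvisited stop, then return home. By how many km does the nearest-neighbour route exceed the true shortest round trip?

Excess over optimum: 2 km.

From Base: #101=3, #104=11, #102=14, #105=16, #103=29 → choose #101 (3).
From #101: #104=8, #102=11, #105=13, #103=31 → choose #104 (8).
From #104: #102=3, #105=15, #103=37 → choose #102 (3).
From #102: #105=18, #103=34 → choose #105 (18).
From #105: #103=38 → choose #103 (38).
NN route Base → #101 → #104 → #102 → #105 → #103 → Base costs 99.
Optimal: Base → #101 → #105 → #104 → #102 → #103 → Base costs 97 (by enumerating all 60 distinct tours).
Excess = 99 − 97 = 2.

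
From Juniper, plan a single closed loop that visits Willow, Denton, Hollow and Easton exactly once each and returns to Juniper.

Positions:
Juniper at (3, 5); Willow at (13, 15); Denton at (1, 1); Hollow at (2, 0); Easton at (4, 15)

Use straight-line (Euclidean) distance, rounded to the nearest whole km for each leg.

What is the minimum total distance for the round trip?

With 4 stops there are 4!/2 = 12 distinct round trips (a route and its reverse cost the same).
Juniper - Willow - Denton - Hollow - Easton - Juniper: 14+18+1+15+10 = 58
Juniper - Willow - Denton - Easton - Hollow - Juniper: 14+18+14+15+5 = 66
Juniper - Willow - Hollow - Denton - Easton - Juniper: 14+19+1+14+10 = 58
Juniper - Willow - Hollow - Easton - Denton - Juniper: 14+19+15+14+4 = 66
Juniper - Willow - Easton - Denton - Hollow - Juniper: 14+9+14+1+5 = 43
Juniper - Willow - Easton - Hollow - Denton - Juniper: 14+9+15+1+4 = 43
Juniper - Denton - Willow - Hollow - Easton - Juniper: 4+18+19+15+10 = 66
Juniper - Denton - Willow - Easton - Hollow - Juniper: 4+18+9+15+5 = 51
Juniper - Denton - Hollow - Willow - Easton - Juniper: 4+1+19+9+10 = 43
Juniper - Denton - Easton - Willow - Hollow - Juniper: 4+14+9+19+5 = 51
Juniper - Hollow - Willow - Denton - Easton - Juniper: 5+19+18+14+10 = 66
Juniper - Hollow - Denton - Willow - Easton - Juniper: 5+1+18+9+10 = 43
The minimum is 43.
One optimal route: Juniper → Willow → Easton → Denton → Hollow → Juniper (or its reverse).

Minimum total distance: 43 km.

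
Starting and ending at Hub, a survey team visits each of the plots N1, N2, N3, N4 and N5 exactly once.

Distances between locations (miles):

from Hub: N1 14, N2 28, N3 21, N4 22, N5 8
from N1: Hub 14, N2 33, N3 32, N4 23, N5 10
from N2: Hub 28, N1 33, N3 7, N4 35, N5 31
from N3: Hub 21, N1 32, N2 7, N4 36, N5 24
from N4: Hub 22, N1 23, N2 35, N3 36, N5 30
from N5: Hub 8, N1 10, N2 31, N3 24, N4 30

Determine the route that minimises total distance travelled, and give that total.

There are 60 distinct closed tours to check (reversals are equivalent).
Hub→N1→N2→N3→N4→N5→Hub: 14+33+7+36+30+8 = 128
Hub→N1→N2→N3→N5→N4→Hub: 14+33+7+24+30+22 = 130
Hub→N1→N2→N4→N3→N5→Hub: 14+33+35+36+24+8 = 150
Hub→N1→N2→N4→N5→N3→Hub: 14+33+35+30+24+21 = 157
Hub→N1→N2→N5→N3→N4→Hub: 14+33+31+24+36+22 = 160
Hub→N1→N2→N5→N4→N3→Hub: 14+33+31+30+36+21 = 165
Hub→N1→N3→N2→N4→N5→Hub: 14+32+7+35+30+8 = 126
Hub→N1→N3→N2→N5→N4→Hub: 14+32+7+31+30+22 = 136
Hub→N1→N3→N4→N2→N5→Hub: 14+32+36+35+31+8 = 156
Hub→N1→N3→N4→N5→N2→Hub: 14+32+36+30+31+28 = 171
Hub→N1→N3→N5→N2→N4→Hub: 14+32+24+31+35+22 = 158
Hub→N1→N3→N5→N4→N2→Hub: 14+32+24+30+35+28 = 163
Hub→N1→N4→N2→N3→N5→Hub: 14+23+35+7+24+8 = 111
Hub→N1→N4→N2→N5→N3→Hub: 14+23+35+31+24+21 = 148
… (46 more)
Hub→N3→N2→N4→N1→N5→Hub: 21+7+35+23+10+8 = 104  ← best
The minimum is 104.
One optimal route: Hub → N3 → N2 → N4 → N1 → N5 → Hub (or its reverse).

Shortest round trip = 104 miles.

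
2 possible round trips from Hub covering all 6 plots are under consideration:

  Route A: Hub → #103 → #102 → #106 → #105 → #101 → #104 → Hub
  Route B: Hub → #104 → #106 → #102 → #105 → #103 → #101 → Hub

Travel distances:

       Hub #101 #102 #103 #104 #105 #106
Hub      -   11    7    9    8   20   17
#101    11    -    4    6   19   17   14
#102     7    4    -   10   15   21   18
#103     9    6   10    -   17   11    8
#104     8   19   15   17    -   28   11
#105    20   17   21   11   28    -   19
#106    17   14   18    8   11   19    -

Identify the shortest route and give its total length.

Route A: 9 + 10 + 18 + 19 + 17 + 19 + 8 = 100
Route B: 8 + 11 + 18 + 21 + 11 + 6 + 11 = 86

Shortest is Route B, total 86.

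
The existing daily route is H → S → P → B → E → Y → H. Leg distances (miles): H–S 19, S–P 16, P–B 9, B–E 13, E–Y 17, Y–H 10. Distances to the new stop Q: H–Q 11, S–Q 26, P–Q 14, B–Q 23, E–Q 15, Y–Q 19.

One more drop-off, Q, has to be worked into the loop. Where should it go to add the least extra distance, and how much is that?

Adding 17 miles by placing Q on the E–Y leg.

Insertion cost between consecutive stops i–j is d(i,Q) + d(Q,j) − d(i,j):
  between H and S: 11 + 26 − 19 = 18
  between S and P: 26 + 14 − 16 = 24
  between P and B: 14 + 23 − 9 = 28
  between B and E: 23 + 15 − 13 = 25
  between E and Y: 15 + 19 − 17 = 17
  between Y and H: 19 + 11 − 10 = 20
Cheapest insertion is between E and Y, adding 17.
New total = 84 + 17 = 101.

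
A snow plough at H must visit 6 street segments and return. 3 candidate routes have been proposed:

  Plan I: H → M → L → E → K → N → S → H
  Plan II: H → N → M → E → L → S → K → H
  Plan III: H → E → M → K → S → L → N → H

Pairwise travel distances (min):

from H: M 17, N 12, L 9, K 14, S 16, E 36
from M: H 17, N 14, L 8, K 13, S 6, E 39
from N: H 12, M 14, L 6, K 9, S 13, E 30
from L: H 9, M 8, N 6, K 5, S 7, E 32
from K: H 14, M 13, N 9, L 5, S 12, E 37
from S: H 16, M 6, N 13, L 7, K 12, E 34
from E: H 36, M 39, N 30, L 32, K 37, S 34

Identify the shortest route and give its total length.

Plan I: 17 + 8 + 32 + 37 + 9 + 13 + 16 = 132
Plan II: 12 + 14 + 39 + 32 + 7 + 12 + 14 = 130
Plan III: 36 + 39 + 13 + 12 + 7 + 6 + 12 = 125

Shortest is Plan III, total 125 min.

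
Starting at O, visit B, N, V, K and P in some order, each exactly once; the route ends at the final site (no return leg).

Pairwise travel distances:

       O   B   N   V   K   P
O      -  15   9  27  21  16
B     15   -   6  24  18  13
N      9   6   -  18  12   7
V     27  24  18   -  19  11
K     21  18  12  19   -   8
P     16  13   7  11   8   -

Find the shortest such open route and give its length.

There are 5! = 120 possible orderings.
O → B → N → V → K → P: 15+6+18+19+8 = 66
O → B → N → V → P → K: 15+6+18+11+8 = 58
O → B → N → K → V → P: 15+6+12+19+11 = 63
O → B → N → K → P → V: 15+6+12+8+11 = 52
O → B → N → P → V → K: 15+6+7+11+19 = 58
O → B → N → P → K → V: 15+6+7+8+19 = 55
O → B → V → N → K → P: 15+24+18+12+8 = 77
O → B → V → N → P → K: 15+24+18+7+8 = 72
O → B → V → K → N → P: 15+24+19+12+7 = 77
O → B → V → K → P → N: 15+24+19+8+7 = 73
O → B → V → P → N → K: 15+24+11+7+12 = 69
O → B → V → P → K → N: 15+24+11+8+12 = 70
O → B → K → N → V → P: 15+18+12+18+11 = 74
O → B → K → N → P → V: 15+18+12+7+11 = 63
… (106 more)
The minimum is 52.
One shortest path: O → B → N → K → P → V.

Shortest open route: 52.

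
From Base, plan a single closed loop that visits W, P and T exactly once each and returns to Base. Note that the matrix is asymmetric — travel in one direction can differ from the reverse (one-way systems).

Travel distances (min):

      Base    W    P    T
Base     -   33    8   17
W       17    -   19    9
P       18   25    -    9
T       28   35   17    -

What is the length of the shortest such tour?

Shortest round trip = 69 min.

Base-W-P-T-Base: 33+19+9+28 = 89
Base-W-T-P-Base: 33+9+17+18 = 77
Base-P-W-T-Base: 8+25+9+28 = 70
Base-P-T-W-Base: 8+9+35+17 = 69
Base-T-W-P-Base: 17+35+19+18 = 89
Base-T-P-W-Base: 17+17+25+17 = 76
The minimum is 69.
One optimal route: Base → P → T → W → Base.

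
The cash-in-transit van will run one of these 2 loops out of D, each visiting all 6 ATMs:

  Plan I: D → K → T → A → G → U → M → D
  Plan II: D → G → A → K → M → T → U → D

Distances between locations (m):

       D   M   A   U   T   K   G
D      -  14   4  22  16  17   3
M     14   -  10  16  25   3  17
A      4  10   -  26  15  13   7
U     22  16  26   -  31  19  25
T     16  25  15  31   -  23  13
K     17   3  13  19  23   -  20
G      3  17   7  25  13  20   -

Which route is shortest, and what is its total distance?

Plan I: 17 + 23 + 15 + 7 + 25 + 16 + 14 = 117
Plan II: 3 + 7 + 13 + 3 + 25 + 31 + 22 = 104

104 m — Plan II is the shortest.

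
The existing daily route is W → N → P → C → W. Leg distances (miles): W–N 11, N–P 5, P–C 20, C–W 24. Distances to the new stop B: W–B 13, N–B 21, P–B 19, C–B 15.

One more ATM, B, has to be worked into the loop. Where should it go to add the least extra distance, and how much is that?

Insertion cost between consecutive stops i–j is d(i,B) + d(B,j) − d(i,j):
  between W and N: 13 + 21 − 11 = 23
  between N and P: 21 + 19 − 5 = 35
  between P and C: 19 + 15 − 20 = 14
  between C and W: 15 + 13 − 24 = 4
Cheapest insertion is between C and W, adding 4.
New total = 60 + 4 = 64.

Adding 4 miles by placing B on the C–W leg.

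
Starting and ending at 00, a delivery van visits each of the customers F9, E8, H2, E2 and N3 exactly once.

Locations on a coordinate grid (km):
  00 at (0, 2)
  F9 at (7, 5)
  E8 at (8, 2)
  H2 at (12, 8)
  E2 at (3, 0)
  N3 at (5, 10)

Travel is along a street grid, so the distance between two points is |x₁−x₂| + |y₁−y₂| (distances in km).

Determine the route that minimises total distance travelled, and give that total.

With 5 stops there are 5!/2 = 60 distinct round trips (a route and its reverse cost the same).
00 - F9 - E8 - H2 - E2 - N3 - 00: 10+4+10+17+12+13 = 66
00 - F9 - E8 - H2 - N3 - E2 - 00: 10+4+10+9+12+5 = 50
00 - F9 - E8 - E2 - H2 - N3 - 00: 10+4+7+17+9+13 = 60
00 - F9 - E8 - E2 - N3 - H2 - 00: 10+4+7+12+9+18 = 60
00 - F9 - E8 - N3 - H2 - E2 - 00: 10+4+11+9+17+5 = 56
00 - F9 - E8 - N3 - E2 - H2 - 00: 10+4+11+12+17+18 = 72
00 - F9 - H2 - E8 - E2 - N3 - 00: 10+8+10+7+12+13 = 60
00 - F9 - H2 - E8 - N3 - E2 - 00: 10+8+10+11+12+5 = 56
00 - F9 - H2 - E2 - E8 - N3 - 00: 10+8+17+7+11+13 = 66
00 - F9 - H2 - E2 - N3 - E8 - 00: 10+8+17+12+11+8 = 66
00 - F9 - H2 - N3 - E8 - E2 - 00: 10+8+9+11+7+5 = 50
00 - F9 - H2 - N3 - E2 - E8 - 00: 10+8+9+12+7+8 = 54
00 - F9 - E2 - E8 - H2 - N3 - 00: 10+9+7+10+9+13 = 58
00 - F9 - E2 - E8 - N3 - H2 - 00: 10+9+7+11+9+18 = 64
… (46 more)
00 - E8 - F9 - H2 - N3 - E2 - 00: 8+4+8+9+12+5 = 46  ← best
The minimum is 46.
One optimal route: 00 → E8 → F9 → H2 → N3 → E2 → 00 (or its reverse).

46 km — the shortest possible round trip.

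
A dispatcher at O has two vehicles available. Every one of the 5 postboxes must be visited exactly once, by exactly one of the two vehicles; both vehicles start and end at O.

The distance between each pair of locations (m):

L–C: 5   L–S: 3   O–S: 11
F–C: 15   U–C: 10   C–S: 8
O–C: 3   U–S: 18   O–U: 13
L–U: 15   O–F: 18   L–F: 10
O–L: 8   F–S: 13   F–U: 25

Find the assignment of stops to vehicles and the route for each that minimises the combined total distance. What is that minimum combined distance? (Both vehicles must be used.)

68 m — the smallest possible combined total.

Check every non-empty split of the stops between the two vehicles; for each half take its own optimal tour:
  {L} + {F, U, C, S}: 16 + 62 = 78
  {F} + {L, U, C, S}: 36 + 42 = 78
  {L, F} + {U, C, S}: 36 + 42 = 78
  {U} + {L, F, C, S}: 26 + 42 = 68
  {L, U} + {F, C, S}: 36 + 42 = 78
  {F, U} + {L, C, S}: 56 + 22 = 78
  … (15 splits in total)
Best: vehicle 1 O → U → O = 26; vehicle 2 O → L → F → S → C → O = 42; combined 68.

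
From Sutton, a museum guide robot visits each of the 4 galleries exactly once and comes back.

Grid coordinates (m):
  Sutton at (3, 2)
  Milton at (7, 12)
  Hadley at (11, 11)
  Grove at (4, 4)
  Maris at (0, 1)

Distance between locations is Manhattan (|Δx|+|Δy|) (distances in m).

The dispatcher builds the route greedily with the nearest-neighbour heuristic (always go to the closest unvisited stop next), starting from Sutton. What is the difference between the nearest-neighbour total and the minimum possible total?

Sutton: Grove=3, Maris=4, Milton=14, Hadley=17 ⇒ Grove
Grove: Maris=7, Milton=11, Hadley=14 ⇒ Maris
Maris: Milton=18, Hadley=21 ⇒ Milton
Milton: Hadley=5 ⇒ Hadley
NN route Sutton → Grove → Maris → Milton → Hadley → Sutton costs 50.
Optimal: Sutton → Milton → Hadley → Grove → Maris → Sutton costs 44 (by enumerating all 12 distinct tours).
Excess = 50 − 44 = 6.

6 m longer than the optimal tour.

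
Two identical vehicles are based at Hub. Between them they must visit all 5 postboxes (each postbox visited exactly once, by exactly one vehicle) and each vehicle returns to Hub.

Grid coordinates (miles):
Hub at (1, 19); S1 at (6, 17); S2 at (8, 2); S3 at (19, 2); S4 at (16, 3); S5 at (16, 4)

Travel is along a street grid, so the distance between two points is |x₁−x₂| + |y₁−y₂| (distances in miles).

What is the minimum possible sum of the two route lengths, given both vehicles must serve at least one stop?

There are 2^4 − 1 = 15 ways to divide the 5 stops into two non-empty groups. For each, the best each vehicle can do is its own shortest tour through its group:
  {S1} + {S2, S3, S4, S5}: 14 + 70 = 84
  {S2} + {S1, S3, S4, S5}: 48 + 70 = 118
  {S1, S2} + {S3, S4, S5}: 48 + 70 = 118
  {S3} + {S1, S2, S4, S5}: 70 + 64 = 134
  {S1, S3} + {S2, S4, S5}: 70 + 64 = 134
  {S2, S3} + {S1, S4, S5}: 70 + 62 = 132
  … (15 splits in total)
Best: vehicle 1 Hub → S1 → Hub = 14; vehicle 2 Hub → S2 → S3 → S4 → S5 → Hub = 70; combined 84.

Minimum combined distance: 84 miles.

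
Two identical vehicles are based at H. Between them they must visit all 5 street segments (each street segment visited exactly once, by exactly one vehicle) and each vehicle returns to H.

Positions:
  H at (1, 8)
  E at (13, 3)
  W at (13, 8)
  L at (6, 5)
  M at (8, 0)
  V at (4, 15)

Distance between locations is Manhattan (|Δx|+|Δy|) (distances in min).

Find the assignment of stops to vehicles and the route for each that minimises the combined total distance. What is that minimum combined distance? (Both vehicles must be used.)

60 min — the smallest possible combined total.

Check every non-empty split of the stops between the two vehicles; for each half take its own optimal tour:
  {E} + {W, L, M, V}: 34 + 54 = 88
  {W} + {E, L, M, V}: 24 + 54 = 78
  {E, W} + {L, M, V}: 34 + 44 = 78
  {L} + {E, W, M, V}: 16 + 54 = 70
  {E, L} + {W, M, V}: 34 + 54 = 88
  {W, L} + {E, M, V}: 30 + 54 = 84
  … (15 splits in total)
  {E, W, L, M} + {V}: 40 + 20 = 60  ← best
Best: vehicle 1 H → W → E → M → L → H = 40; vehicle 2 H → V → H = 20; combined 60.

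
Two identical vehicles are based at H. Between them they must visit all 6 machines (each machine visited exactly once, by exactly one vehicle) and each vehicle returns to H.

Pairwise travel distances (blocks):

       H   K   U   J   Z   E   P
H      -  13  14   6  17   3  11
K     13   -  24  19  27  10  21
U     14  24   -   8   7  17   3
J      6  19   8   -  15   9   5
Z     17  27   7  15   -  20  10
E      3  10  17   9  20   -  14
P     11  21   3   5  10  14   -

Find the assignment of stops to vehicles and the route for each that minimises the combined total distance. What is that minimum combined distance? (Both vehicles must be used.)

Minimum combined distance: 64 blocks.

Try each way of splitting the stops between the two vehicles (each non-empty) and, for each split, find the best tour for each vehicle:
  {K} + {U, J, Z, E, P}: 26 + 44 = 70
  {U} + {K, J, Z, E, P}: 28 + 61 = 89
  {K, U} + {J, Z, E, P}: 51 + 44 = 95
  {J} + {K, U, Z, E, P}: 12 + 61 = 73
  {K, J} + {U, Z, E, P}: 38 + 44 = 82
  {U, J} + {K, Z, E, P}: 28 + 61 = 89
  … (31 splits in total)
  {K, E} + {U, J, Z, P}: 26 + 38 = 64  ← best
Best: vehicle 1 H → K → E → H = 26; vehicle 2 H → J → P → U → Z → H = 38; combined 64.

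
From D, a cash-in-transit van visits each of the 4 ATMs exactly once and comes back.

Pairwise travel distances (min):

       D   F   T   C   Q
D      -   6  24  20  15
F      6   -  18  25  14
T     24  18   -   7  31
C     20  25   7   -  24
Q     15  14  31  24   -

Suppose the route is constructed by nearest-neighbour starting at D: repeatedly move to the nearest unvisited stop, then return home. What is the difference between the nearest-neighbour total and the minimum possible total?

Excess over optimum: 5 min.

From D: F=6, Q=15, C=20, T=24 → choose F (6).
From F: Q=14, T=18, C=25 → choose Q (14).
From Q: C=24, T=31 → choose C (24).
From C: T=7 → choose T (7).
NN route D → F → Q → C → T → D costs 75.
Optimal: D → F → T → C → Q → D costs 70 (by enumerating all 12 distinct tours).
Excess = 75 − 70 = 5.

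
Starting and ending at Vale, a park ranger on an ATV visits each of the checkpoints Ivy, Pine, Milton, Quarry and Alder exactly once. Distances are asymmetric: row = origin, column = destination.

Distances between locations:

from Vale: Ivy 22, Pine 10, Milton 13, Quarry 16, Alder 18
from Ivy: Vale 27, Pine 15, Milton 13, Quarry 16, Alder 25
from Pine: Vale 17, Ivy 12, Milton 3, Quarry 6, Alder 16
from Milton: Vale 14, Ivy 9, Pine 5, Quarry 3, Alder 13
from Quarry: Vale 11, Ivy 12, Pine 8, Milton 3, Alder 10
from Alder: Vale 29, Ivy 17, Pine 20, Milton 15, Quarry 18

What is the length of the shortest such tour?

Vale - Ivy - Pine - Milton - Quarry - Alder - Vale: 22+15+3+3+10+29 = 82
Vale - Ivy - Pine - Milton - Alder - Quarry - Vale: 22+15+3+13+18+11 = 82
Vale - Ivy - Pine - Quarry - Milton - Alder - Vale: 22+15+6+3+13+29 = 88
Vale - Ivy - Pine - Quarry - Alder - Milton - Vale: 22+15+6+10+15+14 = 82
Vale - Ivy - Pine - Alder - Milton - Quarry - Vale: 22+15+16+15+3+11 = 82
Vale - Ivy - Pine - Alder - Quarry - Milton - Vale: 22+15+16+18+3+14 = 88
Vale - Ivy - Milton - Pine - Quarry - Alder - Vale: 22+13+5+6+10+29 = 85
Vale - Ivy - Milton - Pine - Alder - Quarry - Vale: 22+13+5+16+18+11 = 85
Vale - Ivy - Milton - Quarry - Pine - Alder - Vale: 22+13+3+8+16+29 = 91
Vale - Ivy - Milton - Quarry - Alder - Pine - Vale: 22+13+3+10+20+17 = 85
Vale - Ivy - Milton - Alder - Pine - Quarry - Vale: 22+13+13+20+6+11 = 85
Vale - Ivy - Milton - Alder - Quarry - Pine - Vale: 22+13+13+18+8+17 = 91
Vale - Ivy - Quarry - Pine - Milton - Alder - Vale: 22+16+8+3+13+29 = 91
Vale - Ivy - Quarry - Pine - Alder - Milton - Vale: 22+16+8+16+15+14 = 91
… (106 more)
Vale - Alder - Ivy - Pine - Milton - Quarry - Vale: 18+17+15+3+3+11 = 67  ← best
The minimum is 67.
One optimal route: Vale → Alder → Ivy → Pine → Milton → Quarry → Vale.

67 — the shortest possible round trip.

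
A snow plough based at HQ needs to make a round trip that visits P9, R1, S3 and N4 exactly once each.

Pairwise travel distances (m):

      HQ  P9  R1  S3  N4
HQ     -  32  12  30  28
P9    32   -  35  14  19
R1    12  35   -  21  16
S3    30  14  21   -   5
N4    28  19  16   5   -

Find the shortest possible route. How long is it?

With 4 stops there are 4!/2 = 12 distinct round trips (a route and its reverse cost the same).
HQ - P9 - R1 - S3 - N4 - HQ: 32+35+21+5+28 = 121
HQ - P9 - R1 - N4 - S3 - HQ: 32+35+16+5+30 = 118
HQ - P9 - S3 - R1 - N4 - HQ: 32+14+21+16+28 = 111
HQ - P9 - S3 - N4 - R1 - HQ: 32+14+5+16+12 = 79
HQ - P9 - N4 - R1 - S3 - HQ: 32+19+16+21+30 = 118
HQ - P9 - N4 - S3 - R1 - HQ: 32+19+5+21+12 = 89
HQ - R1 - P9 - S3 - N4 - HQ: 12+35+14+5+28 = 94
HQ - R1 - P9 - N4 - S3 - HQ: 12+35+19+5+30 = 101
HQ - R1 - S3 - P9 - N4 - HQ: 12+21+14+19+28 = 94
HQ - R1 - N4 - P9 - S3 - HQ: 12+16+19+14+30 = 91
HQ - S3 - P9 - R1 - N4 - HQ: 30+14+35+16+28 = 123
HQ - S3 - R1 - P9 - N4 - HQ: 30+21+35+19+28 = 133
The minimum is 79.
One optimal route: HQ → P9 → S3 → N4 → R1 → HQ (or its reverse).

79 m — the shortest possible round trip.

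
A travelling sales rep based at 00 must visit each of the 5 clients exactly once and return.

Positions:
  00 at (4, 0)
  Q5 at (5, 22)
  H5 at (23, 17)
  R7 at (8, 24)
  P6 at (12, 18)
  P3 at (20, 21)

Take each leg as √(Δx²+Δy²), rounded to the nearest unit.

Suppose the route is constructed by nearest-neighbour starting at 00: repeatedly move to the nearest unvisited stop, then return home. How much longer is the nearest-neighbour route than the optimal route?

From 00: P6=20, Q5=22, R7=24, H5=25, P3=26 → choose P6 (20).
From P6: R7=7, Q5=8, P3=9, H5=11 → choose R7 (7).
From R7: Q5=4, P3=12, H5=17 → choose Q5 (4).
From Q5: P3=15, H5=19 → choose P3 (15).
From P3: H5=5 → choose H5 (5).
NN route 00 → P6 → R7 → Q5 → P3 → H5 → 00 costs 76.
Optimal: 00 → Q5 → R7 → P6 → P3 → H5 → 00 costs 72 (by enumerating all 60 distinct tours).
Excess = 76 − 72 = 4.

4 longer than the optimal tour.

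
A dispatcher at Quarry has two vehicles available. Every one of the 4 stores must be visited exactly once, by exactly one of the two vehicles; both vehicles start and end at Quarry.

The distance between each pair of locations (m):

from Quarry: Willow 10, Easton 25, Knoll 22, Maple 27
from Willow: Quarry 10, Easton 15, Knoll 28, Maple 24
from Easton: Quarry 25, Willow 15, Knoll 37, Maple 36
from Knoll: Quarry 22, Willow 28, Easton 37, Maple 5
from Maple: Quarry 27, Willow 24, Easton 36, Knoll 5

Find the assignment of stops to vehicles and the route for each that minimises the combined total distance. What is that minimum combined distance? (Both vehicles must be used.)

Try each way of splitting the stops between the two vehicles (each non-empty) and, for each split, find the best tour for each vehicle:
  {Willow} + {Easton, Knoll, Maple}: 20 + 88 = 108
  {Easton} + {Willow, Knoll, Maple}: 50 + 61 = 111
  {Willow, Easton} + {Knoll, Maple}: 50 + 54 = 104
  {Knoll} + {Willow, Easton, Maple}: 44 + 88 = 132
  {Willow, Knoll} + {Easton, Maple}: 60 + 88 = 148
  {Easton, Knoll} + {Willow, Maple}: 84 + 61 = 145
  … (7 splits in total)
Best: vehicle 1 Quarry → Willow → Easton → Quarry = 50; vehicle 2 Quarry → Knoll → Maple → Quarry = 54; combined 104.

104 m — the smallest possible combined total.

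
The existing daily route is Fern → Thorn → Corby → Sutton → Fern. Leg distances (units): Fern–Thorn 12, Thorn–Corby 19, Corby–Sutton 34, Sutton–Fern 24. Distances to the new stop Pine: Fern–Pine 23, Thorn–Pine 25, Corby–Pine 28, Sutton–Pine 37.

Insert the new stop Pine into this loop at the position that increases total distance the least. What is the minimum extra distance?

Insertion cost between consecutive stops i–j is d(i,Pine) + d(Pine,j) − d(i,j):
  between Fern and Thorn: 23 + 25 − 12 = 36
  between Thorn and Corby: 25 + 28 − 19 = 34
  between Corby and Sutton: 28 + 37 − 34 = 31
  between Sutton and Fern: 37 + 23 − 24 = 36
Cheapest insertion is between Corby and Sutton, adding 31.
New total = 89 + 31 = 120.

Adding 31 by placing Pine on the Corby–Sutton leg.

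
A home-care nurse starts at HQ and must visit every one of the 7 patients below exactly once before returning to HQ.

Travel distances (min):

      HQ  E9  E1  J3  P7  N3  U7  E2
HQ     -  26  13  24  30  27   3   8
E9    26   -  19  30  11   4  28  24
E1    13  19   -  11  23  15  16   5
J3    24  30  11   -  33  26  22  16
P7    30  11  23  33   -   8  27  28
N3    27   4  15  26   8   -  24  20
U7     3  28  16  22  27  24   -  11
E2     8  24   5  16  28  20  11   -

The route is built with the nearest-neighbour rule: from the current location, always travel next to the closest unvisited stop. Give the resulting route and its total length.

Total distance 101 min via the nearest-neighbour route HQ → U7 → E2 → E1 → J3 → N3 → E9 → P7 → HQ.

HQ → [U7:3 / E2:8 / E1:13 / J3:24 / E9:26 / N3:27 / P7:30] → U7 (3)
U7 → [E2:11 / E1:16 / J3:22 / N3:24 / P7:27 / E9:28] → E2 (11)
E2 → [E1:5 / J3:16 / N3:20 / E9:24 / P7:28] → E1 (5)
E1 → [J3:11 / N3:15 / E9:19 / P7:23] → J3 (11)
J3 → [N3:26 / E9:30 / P7:33] → N3 (26)
N3 → [E9:4 / P7:8] → E9 (4)
E9 → [P7:11] → P7 (11)
Return P7→HQ: 30.
Total = 3 + 11 + 5 + 11 + 26 + 4 + 11 + 30 = 101.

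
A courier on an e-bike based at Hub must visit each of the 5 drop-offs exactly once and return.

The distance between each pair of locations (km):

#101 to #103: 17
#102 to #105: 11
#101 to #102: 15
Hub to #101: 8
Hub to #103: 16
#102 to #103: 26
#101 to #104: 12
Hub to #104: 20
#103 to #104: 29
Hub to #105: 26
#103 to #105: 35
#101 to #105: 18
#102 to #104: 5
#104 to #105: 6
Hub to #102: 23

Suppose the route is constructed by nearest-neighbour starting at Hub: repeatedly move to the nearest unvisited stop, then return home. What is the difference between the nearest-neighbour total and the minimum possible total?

Excess over optimum: 8 km.

From Hub: #101=8, #103=16, #104=20, #102=23, #105=26 → choose #101 (8).
From #101: #104=12, #102=15, #103=17, #105=18 → choose #104 (12).
From #104: #102=5, #105=6, #103=29 → choose #102 (5).
From #102: #105=11, #103=26 → choose #105 (11).
From #105: #103=35 → choose #103 (35).
NN route Hub → #101 → #104 → #102 → #105 → #103 → Hub costs 87.
Optimal: Hub → #101 → #104 → #105 → #102 → #103 → Hub costs 79 (by enumerating all 60 distinct tours).
Excess = 87 − 79 = 8.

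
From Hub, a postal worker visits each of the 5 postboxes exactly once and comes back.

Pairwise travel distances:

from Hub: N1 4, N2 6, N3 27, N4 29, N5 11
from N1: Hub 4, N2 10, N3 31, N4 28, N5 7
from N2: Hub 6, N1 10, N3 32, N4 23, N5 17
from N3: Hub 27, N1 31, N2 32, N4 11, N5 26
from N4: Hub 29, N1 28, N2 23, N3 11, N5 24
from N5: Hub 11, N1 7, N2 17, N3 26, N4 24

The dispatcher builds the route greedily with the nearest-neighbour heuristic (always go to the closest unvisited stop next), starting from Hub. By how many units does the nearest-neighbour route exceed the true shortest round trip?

The nearest-neighbour route is 12 longer than optimal.

Hub: N1=4, N2=6, N5=11, N3=27, N4=29 ⇒ N1
N1: N5=7, N2=10, N4=28, N3=31 ⇒ N5
N5: N2=17, N4=24, N3=26 ⇒ N2
N2: N4=23, N3=32 ⇒ N4
N4: N3=11 ⇒ N3
NN route Hub → N1 → N5 → N2 → N4 → N3 → Hub costs 89.
Optimal: Hub → N1 → N5 → N3 → N4 → N2 → Hub costs 77 (by enumerating all 60 distinct tours).
Excess = 89 − 77 = 12.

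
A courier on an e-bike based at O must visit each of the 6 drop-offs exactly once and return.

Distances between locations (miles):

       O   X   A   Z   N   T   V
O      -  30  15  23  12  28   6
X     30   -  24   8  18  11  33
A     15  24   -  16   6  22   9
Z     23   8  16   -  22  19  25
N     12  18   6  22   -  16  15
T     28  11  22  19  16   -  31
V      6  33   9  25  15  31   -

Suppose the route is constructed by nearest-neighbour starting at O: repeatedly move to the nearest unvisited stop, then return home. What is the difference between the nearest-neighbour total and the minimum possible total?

1 miles longer than the optimal tour.

From O: V=6, N=12, A=15, Z=23, T=28, X=30 → choose V (6).
From V: A=9, N=15, Z=25, T=31, X=33 → choose A (9).
From A: N=6, Z=16, T=22, X=24 → choose N (6).
From N: T=16, X=18, Z=22 → choose T (16).
From T: X=11, Z=19 → choose X (11).
From X: Z=8 → choose Z (8).
NN route O → V → A → N → T → X → Z → O costs 79.
Optimal: O → N → T → X → Z → A → V → O costs 78 (by enumerating all 360 distinct tours).
Excess = 79 − 78 = 1.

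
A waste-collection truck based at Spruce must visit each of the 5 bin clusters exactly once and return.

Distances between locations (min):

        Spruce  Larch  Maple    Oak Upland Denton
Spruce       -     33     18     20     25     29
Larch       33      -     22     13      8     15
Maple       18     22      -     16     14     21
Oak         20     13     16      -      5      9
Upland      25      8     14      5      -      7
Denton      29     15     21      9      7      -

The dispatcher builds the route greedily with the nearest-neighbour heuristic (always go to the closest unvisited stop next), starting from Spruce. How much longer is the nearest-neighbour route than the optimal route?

From Spruce: Maple=18, Oak=20, Upland=25, Denton=29, Larch=33 → choose Maple (18).
From Maple: Upland=14, Oak=16, Denton=21, Larch=22 → choose Upland (14).
From Upland: Oak=5, Denton=7, Larch=8 → choose Oak (5).
From Oak: Denton=9, Larch=13 → choose Denton (9).
From Denton: Larch=15 → choose Larch (15).
NN route Spruce → Maple → Upland → Oak → Denton → Larch → Spruce costs 94.
Optimal: Spruce → Maple → Larch → Upland → Denton → Oak → Spruce costs 84 (by enumerating all 60 distinct tours).
Excess = 94 − 84 = 10.

The nearest-neighbour route is 10 min longer than optimal.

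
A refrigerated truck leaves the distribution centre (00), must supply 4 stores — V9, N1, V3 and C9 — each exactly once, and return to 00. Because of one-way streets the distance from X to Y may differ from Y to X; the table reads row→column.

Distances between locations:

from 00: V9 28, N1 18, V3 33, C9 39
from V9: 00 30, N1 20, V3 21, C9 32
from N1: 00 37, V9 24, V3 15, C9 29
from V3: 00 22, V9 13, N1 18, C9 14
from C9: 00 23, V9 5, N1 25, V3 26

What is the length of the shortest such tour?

Minimum total distance: 82.

00-V9-N1-V3-C9-00: 28+20+15+14+23 = 100
00-V9-N1-C9-V3-00: 28+20+29+26+22 = 125
00-V9-V3-N1-C9-00: 28+21+18+29+23 = 119
00-V9-V3-C9-N1-00: 28+21+14+25+37 = 125
00-V9-C9-N1-V3-00: 28+32+25+15+22 = 122
00-V9-C9-V3-N1-00: 28+32+26+18+37 = 141
00-N1-V9-V3-C9-00: 18+24+21+14+23 = 100
00-N1-V9-C9-V3-00: 18+24+32+26+22 = 122
00-N1-V3-V9-C9-00: 18+15+13+32+23 = 101
00-N1-V3-C9-V9-00: 18+15+14+5+30 = 82
00-N1-C9-V9-V3-00: 18+29+5+21+22 = 95
00-N1-C9-V3-V9-00: 18+29+26+13+30 = 116
00-V3-V9-N1-C9-00: 33+13+20+29+23 = 118
00-V3-V9-C9-N1-00: 33+13+32+25+37 = 140
… (10 more)
The minimum is 82.
One optimal route: 00 → N1 → V3 → C9 → V9 → 00.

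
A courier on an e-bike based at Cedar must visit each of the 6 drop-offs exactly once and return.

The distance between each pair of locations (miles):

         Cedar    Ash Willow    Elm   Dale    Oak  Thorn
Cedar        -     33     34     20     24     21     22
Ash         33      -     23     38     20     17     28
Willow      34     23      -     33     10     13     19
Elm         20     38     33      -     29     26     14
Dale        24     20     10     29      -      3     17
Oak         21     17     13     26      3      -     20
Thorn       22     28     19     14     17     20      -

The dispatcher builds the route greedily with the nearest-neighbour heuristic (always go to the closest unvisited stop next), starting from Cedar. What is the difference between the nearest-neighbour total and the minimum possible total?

From Cedar: Elm=20, Oak=21, Thorn=22, Dale=24, Ash=33, Willow=34 → choose Elm (20).
From Elm: Thorn=14, Oak=26, Dale=29, Willow=33, Ash=38 → choose Thorn (14).
From Thorn: Dale=17, Willow=19, Oak=20, Ash=28 → choose Dale (17).
From Dale: Oak=3, Willow=10, Ash=20 → choose Oak (3).
From Oak: Willow=13, Ash=17 → choose Willow (13).
From Willow: Ash=23 → choose Ash (23).
NN route Cedar → Elm → Thorn → Dale → Oak → Willow → Ash → Cedar costs 123.
Optimal: Cedar → Ash → Oak → Dale → Willow → Thorn → Elm → Cedar costs 116 (by enumerating all 360 distinct tours).
Excess = 123 − 116 = 7.

7 miles longer than the optimal tour.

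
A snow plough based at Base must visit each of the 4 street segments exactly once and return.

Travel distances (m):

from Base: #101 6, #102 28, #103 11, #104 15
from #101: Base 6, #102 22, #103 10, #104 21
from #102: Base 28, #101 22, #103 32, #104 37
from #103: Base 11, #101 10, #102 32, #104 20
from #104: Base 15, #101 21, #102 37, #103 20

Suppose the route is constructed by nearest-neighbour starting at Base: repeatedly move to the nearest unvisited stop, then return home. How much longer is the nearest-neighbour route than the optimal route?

From Base: #101=6, #103=11, #104=15, #102=28 → choose #101 (6).
From #101: #103=10, #104=21, #102=22 → choose #103 (10).
From #103: #104=20, #102=32 → choose #104 (20).
From #104: #102=37 → choose #102 (37).
NN route Base → #101 → #103 → #104 → #102 → Base costs 101.
Optimal: Base → #101 → #102 → #103 → #104 → Base costs 95 (by enumerating all 12 distinct tours).
Excess = 101 − 95 = 6.

6 m longer than the optimal tour.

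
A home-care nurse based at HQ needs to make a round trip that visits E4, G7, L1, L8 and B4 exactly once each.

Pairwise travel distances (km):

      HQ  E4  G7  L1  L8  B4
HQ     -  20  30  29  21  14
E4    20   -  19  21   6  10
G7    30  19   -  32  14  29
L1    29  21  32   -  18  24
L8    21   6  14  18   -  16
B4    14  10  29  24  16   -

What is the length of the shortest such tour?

Shortest round trip = 104 km.

With 5 stops there are 5!/2 = 60 distinct round trips (a route and its reverse cost the same).
HQ → E4 → G7 → L1 → L8 → B4 → HQ: 20+19+32+18+16+14 = 119
HQ → E4 → G7 → L1 → B4 → L8 → HQ: 20+19+32+24+16+21 = 132
HQ → E4 → G7 → L8 → L1 → B4 → HQ: 20+19+14+18+24+14 = 109
HQ → E4 → G7 → L8 → B4 → L1 → HQ: 20+19+14+16+24+29 = 122
HQ → E4 → G7 → B4 → L1 → L8 → HQ: 20+19+29+24+18+21 = 131
HQ → E4 → G7 → B4 → L8 → L1 → HQ: 20+19+29+16+18+29 = 131
HQ → E4 → L1 → G7 → L8 → B4 → HQ: 20+21+32+14+16+14 = 117
HQ → E4 → L1 → G7 → B4 → L8 → HQ: 20+21+32+29+16+21 = 139
HQ → E4 → L1 → L8 → G7 → B4 → HQ: 20+21+18+14+29+14 = 116
HQ → E4 → L1 → L8 → B4 → G7 → HQ: 20+21+18+16+29+30 = 134
HQ → E4 → L1 → B4 → G7 → L8 → HQ: 20+21+24+29+14+21 = 129
HQ → E4 → L1 → B4 → L8 → G7 → HQ: 20+21+24+16+14+30 = 125
HQ → E4 → L8 → G7 → L1 → B4 → HQ: 20+6+14+32+24+14 = 110
HQ → E4 → L8 → G7 → B4 → L1 → HQ: 20+6+14+29+24+29 = 122
… (46 more)
HQ → L1 → L8 → G7 → E4 → B4 → HQ: 29+18+14+19+10+14 = 104  ← best
The minimum is 104.
One optimal route: HQ → L1 → L8 → G7 → E4 → B4 → HQ (or its reverse).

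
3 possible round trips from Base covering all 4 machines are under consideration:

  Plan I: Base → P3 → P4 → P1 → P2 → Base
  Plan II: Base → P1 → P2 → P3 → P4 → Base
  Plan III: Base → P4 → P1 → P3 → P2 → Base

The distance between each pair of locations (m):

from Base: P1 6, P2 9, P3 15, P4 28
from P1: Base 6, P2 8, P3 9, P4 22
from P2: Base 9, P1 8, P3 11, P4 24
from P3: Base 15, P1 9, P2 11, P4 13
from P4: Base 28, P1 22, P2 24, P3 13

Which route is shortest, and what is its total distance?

Shortest is Plan II, total 66 m.

Plan I: 15 + 13 + 22 + 8 + 9 = 67
Plan II: 6 + 8 + 11 + 13 + 28 = 66
Plan III: 28 + 22 + 9 + 11 + 9 = 79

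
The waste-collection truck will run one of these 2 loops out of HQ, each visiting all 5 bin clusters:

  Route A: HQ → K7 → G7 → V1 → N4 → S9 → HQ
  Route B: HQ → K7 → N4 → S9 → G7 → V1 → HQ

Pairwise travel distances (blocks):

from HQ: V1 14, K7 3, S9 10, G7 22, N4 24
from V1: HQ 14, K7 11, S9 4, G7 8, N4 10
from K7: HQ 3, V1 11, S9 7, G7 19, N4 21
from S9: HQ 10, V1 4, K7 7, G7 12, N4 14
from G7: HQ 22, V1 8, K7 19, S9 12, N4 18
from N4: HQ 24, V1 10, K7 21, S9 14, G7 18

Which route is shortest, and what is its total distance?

64 blocks — Route A is the shortest.

Route A: 3 + 19 + 8 + 10 + 14 + 10 = 64
Route B: 3 + 21 + 14 + 12 + 8 + 14 = 72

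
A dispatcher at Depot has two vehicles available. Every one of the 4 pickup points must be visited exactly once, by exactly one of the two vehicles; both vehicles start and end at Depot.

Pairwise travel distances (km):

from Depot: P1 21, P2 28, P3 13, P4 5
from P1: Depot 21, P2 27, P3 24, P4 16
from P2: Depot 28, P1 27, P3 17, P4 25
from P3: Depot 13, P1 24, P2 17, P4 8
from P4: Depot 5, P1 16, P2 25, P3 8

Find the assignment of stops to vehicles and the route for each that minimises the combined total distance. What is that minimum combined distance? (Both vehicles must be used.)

There are 2^3 − 1 = 7 ways to divide the 4 stops into two non-empty groups. For each, the best each vehicle can do is its own shortest tour through its group:
  {P1} + {P2, P3, P4}: 42 + 58 = 100
  {P2} + {P1, P3, P4}: 56 + 58 = 114
  {P1, P2} + {P3, P4}: 76 + 26 = 102
  {P3} + {P1, P2, P4}: 26 + 76 = 102
  {P1, P3} + {P2, P4}: 58 + 58 = 116
  {P2, P3} + {P1, P4}: 58 + 42 = 100
  … (7 splits in total)
  {P1, P2, P3} + {P4}: 78 + 10 = 88  ← best
Best: vehicle 1 Depot → P1 → P2 → P3 → Depot = 78; vehicle 2 Depot → P4 → Depot = 10; combined 88.

88 km — the smallest possible combined total.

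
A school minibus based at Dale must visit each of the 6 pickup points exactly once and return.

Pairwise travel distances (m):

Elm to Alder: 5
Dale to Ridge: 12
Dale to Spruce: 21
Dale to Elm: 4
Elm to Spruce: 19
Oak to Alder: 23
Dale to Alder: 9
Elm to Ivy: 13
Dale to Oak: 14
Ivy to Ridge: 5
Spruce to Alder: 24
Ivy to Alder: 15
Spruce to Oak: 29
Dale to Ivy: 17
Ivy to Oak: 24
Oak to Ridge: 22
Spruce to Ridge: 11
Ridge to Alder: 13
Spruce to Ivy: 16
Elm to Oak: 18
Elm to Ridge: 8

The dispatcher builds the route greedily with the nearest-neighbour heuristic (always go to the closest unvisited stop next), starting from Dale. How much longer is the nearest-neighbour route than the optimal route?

From Dale: Elm=4, Alder=9, Ridge=12, Oak=14, Ivy=17, Spruce=21 → choose Elm (4).
From Elm: Alder=5, Ridge=8, Ivy=13, Oak=18, Spruce=19 → choose Alder (5).
From Alder: Ridge=13, Ivy=15, Oak=23, Spruce=24 → choose Ridge (13).
From Ridge: Ivy=5, Spruce=11, Oak=22 → choose Ivy (5).
From Ivy: Spruce=16, Oak=24 → choose Spruce (16).
From Spruce: Oak=29 → choose Oak (29).
NN route Dale → Elm → Alder → Ridge → Ivy → Spruce → Oak → Dale costs 86.
Optimal: Dale → Elm → Alder → Ivy → Ridge → Spruce → Oak → Dale costs 83 (by enumerating all 360 distinct tours).
Excess = 86 − 83 = 3.

The nearest-neighbour route is 3 m longer than optimal.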